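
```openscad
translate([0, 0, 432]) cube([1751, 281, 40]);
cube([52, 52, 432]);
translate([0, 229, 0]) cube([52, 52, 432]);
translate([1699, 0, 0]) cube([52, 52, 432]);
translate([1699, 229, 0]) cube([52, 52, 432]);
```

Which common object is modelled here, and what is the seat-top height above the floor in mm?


A bench. The seat-top height is 472 mm.

A long slab on four corner posts — a bench. The slab sits at z = 432 with thickness 40, so the top is 432 + 40 = 472 mm.


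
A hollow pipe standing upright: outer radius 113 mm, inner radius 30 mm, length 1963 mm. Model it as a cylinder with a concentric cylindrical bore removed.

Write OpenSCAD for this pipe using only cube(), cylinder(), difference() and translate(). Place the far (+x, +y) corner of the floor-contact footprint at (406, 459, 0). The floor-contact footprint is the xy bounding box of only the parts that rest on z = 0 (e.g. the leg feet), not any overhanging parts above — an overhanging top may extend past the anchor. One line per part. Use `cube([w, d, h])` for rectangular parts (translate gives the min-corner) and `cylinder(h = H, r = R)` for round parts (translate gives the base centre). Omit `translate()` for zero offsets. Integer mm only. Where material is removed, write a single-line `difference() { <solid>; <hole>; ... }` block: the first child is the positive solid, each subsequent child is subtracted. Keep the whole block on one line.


difference() { translate([293, 346, 0]) cylinder(h = 1963, r = 113); translate([293, 346, 0]) cylinder(h = 1963, r = 30); }


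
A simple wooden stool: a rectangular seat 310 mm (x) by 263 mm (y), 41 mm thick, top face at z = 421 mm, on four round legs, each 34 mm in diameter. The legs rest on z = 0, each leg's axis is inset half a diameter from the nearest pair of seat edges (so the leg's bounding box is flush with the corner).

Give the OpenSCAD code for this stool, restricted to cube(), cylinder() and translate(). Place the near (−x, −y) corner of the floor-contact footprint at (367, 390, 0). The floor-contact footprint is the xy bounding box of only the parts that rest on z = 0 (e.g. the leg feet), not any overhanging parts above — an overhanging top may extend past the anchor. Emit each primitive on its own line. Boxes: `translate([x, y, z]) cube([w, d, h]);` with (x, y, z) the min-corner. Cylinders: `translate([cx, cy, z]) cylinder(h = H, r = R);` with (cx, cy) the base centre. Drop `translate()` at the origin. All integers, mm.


translate([367, 390, 380]) cube([310, 263, 41]);
translate([384, 407, 0]) cylinder(h = 380, r = 17);
translate([660, 407, 0]) cylinder(h = 380, r = 17);
translate([384, 636, 0]) cylinder(h = 380, r = 17);
translate([660, 636, 0]) cylinder(h = 380, r = 17);


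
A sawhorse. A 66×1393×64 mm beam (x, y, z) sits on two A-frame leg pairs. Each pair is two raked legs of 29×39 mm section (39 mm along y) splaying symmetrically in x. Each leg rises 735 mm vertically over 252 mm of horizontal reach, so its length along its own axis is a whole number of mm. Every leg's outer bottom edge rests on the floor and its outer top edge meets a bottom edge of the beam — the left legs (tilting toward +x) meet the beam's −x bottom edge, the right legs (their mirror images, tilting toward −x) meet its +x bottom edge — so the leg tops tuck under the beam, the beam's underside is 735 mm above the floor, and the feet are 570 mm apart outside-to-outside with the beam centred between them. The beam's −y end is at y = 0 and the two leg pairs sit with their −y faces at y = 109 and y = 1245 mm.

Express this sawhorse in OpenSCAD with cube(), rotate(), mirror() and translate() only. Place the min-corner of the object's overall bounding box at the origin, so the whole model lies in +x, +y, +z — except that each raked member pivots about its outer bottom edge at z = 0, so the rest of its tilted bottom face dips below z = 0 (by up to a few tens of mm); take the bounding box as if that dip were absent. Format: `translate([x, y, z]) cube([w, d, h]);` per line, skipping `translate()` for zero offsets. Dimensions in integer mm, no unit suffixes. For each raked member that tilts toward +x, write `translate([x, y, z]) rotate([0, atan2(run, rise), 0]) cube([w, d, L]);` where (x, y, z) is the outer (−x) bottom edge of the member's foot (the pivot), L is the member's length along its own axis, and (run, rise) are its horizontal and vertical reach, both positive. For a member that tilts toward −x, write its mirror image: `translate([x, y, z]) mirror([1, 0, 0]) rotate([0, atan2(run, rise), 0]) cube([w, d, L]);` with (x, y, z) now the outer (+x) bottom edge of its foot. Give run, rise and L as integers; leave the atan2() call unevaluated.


translate([252, 0, 735]) cube([66, 1393, 64]);
translate([0, 109, 0]) rotate([0, atan2(252, 735), 0]) cube([29, 39, 777]);
translate([570, 109, 0]) mirror([1, 0, 0]) rotate([0, atan2(252, 735), 0]) cube([29, 39, 777]);
translate([0, 1245, 0]) rotate([0, atan2(252, 735), 0]) cube([29, 39, 777]);
translate([570, 1245, 0]) mirror([1, 0, 0]) rotate([0, atan2(252, 735), 0]) cube([29, 39, 777]);


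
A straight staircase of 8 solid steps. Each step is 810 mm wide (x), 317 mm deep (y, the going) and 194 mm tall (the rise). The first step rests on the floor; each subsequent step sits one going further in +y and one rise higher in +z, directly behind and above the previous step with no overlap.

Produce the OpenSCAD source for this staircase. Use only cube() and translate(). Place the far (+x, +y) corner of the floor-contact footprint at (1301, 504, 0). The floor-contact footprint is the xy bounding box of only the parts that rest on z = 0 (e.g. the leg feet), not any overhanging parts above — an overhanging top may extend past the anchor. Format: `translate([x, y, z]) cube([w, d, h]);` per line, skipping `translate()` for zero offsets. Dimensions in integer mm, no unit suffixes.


translate([491, 187, 0]) cube([810, 317, 194]);
translate([491, 504, 194]) cube([810, 317, 194]);
translate([491, 821, 388]) cube([810, 317, 194]);
translate([491, 1138, 582]) cube([810, 317, 194]);
translate([491, 1455, 776]) cube([810, 317, 194]);
translate([491, 1772, 970]) cube([810, 317, 194]);
translate([491, 2089, 1164]) cube([810, 317, 194]);
translate([491, 2406, 1358]) cube([810, 317, 194]);


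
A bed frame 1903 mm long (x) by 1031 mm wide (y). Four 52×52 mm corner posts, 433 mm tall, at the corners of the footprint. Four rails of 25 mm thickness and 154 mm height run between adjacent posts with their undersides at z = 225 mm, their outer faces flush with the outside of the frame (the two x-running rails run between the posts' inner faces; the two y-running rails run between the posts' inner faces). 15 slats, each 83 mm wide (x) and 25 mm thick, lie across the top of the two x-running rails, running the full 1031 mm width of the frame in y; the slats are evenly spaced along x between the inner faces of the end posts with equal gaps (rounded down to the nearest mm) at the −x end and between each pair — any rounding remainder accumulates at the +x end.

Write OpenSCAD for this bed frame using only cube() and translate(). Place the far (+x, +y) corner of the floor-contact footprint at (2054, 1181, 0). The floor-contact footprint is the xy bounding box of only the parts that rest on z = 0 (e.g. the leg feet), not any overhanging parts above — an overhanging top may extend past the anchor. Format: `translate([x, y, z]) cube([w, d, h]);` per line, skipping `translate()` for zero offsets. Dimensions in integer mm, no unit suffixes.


translate([151, 150, 0]) cube([52, 52, 433]);
translate([151, 1129, 0]) cube([52, 52, 433]);
translate([2002, 150, 0]) cube([52, 52, 433]);
translate([2002, 1129, 0]) cube([52, 52, 433]);
translate([203, 150, 225]) cube([1799, 25, 154]);
translate([203, 1156, 225]) cube([1799, 25, 154]);
translate([151, 202, 225]) cube([25, 927, 154]);
translate([2029, 202, 225]) cube([25, 927, 154]);
translate([237, 150, 379]) cube([83, 1031, 25]);
translate([354, 150, 379]) cube([83, 1031, 25]);
translate([471, 150, 379]) cube([83, 1031, 25]);
translate([588, 150, 379]) cube([83, 1031, 25]);
translate([705, 150, 379]) cube([83, 1031, 25]);
translate([822, 150, 379]) cube([83, 1031, 25]);
translate([939, 150, 379]) cube([83, 1031, 25]);
translate([1056, 150, 379]) cube([83, 1031, 25]);
translate([1173, 150, 379]) cube([83, 1031, 25]);
translate([1290, 150, 379]) cube([83, 1031, 25]);
translate([1407, 150, 379]) cube([83, 1031, 25]);
translate([1524, 150, 379]) cube([83, 1031, 25]);
translate([1641, 150, 379]) cube([83, 1031, 25]);
translate([1758, 150, 379]) cube([83, 1031, 25]);
translate([1875, 150, 379]) cube([83, 1031, 25]);


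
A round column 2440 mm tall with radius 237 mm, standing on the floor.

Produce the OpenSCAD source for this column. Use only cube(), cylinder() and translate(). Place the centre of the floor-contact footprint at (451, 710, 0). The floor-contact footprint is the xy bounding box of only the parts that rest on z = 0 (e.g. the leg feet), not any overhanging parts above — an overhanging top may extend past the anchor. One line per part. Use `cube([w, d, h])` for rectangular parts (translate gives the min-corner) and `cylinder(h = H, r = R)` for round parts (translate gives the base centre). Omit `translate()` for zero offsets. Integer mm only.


translate([451, 710, 0]) cylinder(h = 2440, r = 237);


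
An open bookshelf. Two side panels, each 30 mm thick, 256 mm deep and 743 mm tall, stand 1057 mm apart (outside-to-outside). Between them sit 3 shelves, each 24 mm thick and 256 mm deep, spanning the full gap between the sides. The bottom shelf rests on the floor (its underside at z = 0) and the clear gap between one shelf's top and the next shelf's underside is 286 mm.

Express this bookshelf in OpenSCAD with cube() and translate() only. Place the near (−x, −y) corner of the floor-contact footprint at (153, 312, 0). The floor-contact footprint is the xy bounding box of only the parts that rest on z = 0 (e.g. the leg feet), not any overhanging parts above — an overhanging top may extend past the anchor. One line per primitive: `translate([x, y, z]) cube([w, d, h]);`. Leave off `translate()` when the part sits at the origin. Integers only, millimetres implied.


translate([153, 312, 0]) cube([30, 256, 743]);
translate([1180, 312, 0]) cube([30, 256, 743]);
translate([183, 312, 0]) cube([997, 256, 24]);
translate([183, 312, 310]) cube([997, 256, 24]);
translate([183, 312, 620]) cube([997, 256, 24]);


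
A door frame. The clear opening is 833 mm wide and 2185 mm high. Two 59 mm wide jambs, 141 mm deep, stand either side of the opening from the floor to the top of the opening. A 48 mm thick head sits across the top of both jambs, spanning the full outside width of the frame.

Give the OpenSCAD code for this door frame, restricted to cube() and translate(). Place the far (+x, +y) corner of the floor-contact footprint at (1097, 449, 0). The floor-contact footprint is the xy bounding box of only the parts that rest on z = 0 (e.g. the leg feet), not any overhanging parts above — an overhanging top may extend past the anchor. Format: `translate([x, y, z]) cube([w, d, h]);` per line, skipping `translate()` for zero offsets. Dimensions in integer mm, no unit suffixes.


translate([146, 308, 0]) cube([59, 141, 2185]);
translate([1038, 308, 0]) cube([59, 141, 2185]);
translate([146, 308, 2185]) cube([951, 141, 48]);


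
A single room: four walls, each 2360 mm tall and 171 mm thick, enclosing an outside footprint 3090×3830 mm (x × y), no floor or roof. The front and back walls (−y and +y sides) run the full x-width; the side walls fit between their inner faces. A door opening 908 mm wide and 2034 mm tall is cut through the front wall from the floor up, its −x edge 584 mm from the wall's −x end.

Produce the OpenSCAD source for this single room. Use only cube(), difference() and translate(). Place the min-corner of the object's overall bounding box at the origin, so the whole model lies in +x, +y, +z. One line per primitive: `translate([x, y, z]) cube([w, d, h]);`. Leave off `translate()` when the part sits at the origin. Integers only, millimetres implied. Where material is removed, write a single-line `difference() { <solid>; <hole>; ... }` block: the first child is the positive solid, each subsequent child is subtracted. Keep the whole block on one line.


difference() { cube([3090, 171, 2360]); translate([584, 0, 0]) cube([908, 171, 2034]); }
translate([0, 3659, 0]) cube([3090, 171, 2360]);
translate([0, 171, 0]) cube([171, 3488, 2360]);
translate([2919, 171, 0]) cube([171, 3488, 2360]);


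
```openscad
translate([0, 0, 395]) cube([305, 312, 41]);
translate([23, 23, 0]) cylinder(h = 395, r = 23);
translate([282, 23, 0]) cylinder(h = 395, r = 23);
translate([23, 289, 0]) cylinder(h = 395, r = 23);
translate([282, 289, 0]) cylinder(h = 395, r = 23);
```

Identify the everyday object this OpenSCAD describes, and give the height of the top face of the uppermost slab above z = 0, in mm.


A stool. The seat height is 436 mm.

A 305×312×41 slab at z = 395 on four corner cylinders — a stool. The seat top is 395 + 41 = 436 mm.


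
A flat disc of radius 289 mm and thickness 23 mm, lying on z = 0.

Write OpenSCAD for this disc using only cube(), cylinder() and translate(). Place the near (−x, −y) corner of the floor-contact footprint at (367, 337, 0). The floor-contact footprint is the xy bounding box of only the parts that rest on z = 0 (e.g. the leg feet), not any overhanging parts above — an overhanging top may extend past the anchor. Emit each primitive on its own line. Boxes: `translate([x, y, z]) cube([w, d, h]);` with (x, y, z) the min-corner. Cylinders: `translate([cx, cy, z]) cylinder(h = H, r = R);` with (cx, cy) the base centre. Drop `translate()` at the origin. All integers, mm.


translate([656, 626, 0]) cylinder(h = 23, r = 289);


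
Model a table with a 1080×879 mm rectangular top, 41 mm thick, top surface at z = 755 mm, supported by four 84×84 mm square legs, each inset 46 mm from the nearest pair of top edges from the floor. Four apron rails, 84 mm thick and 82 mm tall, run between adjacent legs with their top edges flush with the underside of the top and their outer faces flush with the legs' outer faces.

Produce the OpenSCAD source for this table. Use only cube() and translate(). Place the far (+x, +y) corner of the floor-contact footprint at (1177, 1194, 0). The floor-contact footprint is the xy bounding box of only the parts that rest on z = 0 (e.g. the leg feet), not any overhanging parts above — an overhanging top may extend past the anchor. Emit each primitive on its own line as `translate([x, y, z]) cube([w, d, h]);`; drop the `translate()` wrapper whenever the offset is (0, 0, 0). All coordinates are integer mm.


translate([143, 361, 714]) cube([1080, 879, 41]);
translate([189, 407, 0]) cube([84, 84, 714]);
translate([1093, 407, 0]) cube([84, 84, 714]);
translate([189, 1110, 0]) cube([84, 84, 714]);
translate([1093, 1110, 0]) cube([84, 84, 714]);
translate([273, 407, 632]) cube([820, 84, 82]);
translate([273, 1110, 632]) cube([820, 84, 82]);
translate([189, 491, 632]) cube([84, 619, 82]);
translate([1093, 491, 632]) cube([84, 619, 82]);


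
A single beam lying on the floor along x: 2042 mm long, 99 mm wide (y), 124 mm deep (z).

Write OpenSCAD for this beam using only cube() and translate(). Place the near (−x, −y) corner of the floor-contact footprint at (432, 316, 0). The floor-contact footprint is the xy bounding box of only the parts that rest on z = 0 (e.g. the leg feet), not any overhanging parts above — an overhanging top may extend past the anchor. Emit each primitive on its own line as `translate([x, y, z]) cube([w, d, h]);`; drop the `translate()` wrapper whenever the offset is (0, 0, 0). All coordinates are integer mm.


translate([432, 316, 0]) cube([2042, 99, 124]);


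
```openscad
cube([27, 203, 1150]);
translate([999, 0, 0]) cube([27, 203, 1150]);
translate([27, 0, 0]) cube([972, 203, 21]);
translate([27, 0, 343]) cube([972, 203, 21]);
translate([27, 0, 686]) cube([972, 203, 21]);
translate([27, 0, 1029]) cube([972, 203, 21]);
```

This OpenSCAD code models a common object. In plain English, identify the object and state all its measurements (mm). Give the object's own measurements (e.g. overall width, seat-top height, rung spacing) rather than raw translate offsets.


An open bookshelf. Two side panels, each 27 mm thick, 203 mm deep and 1150 mm tall, stand 1026 mm apart (outside-to-outside). Between them sit 4 shelves, each 21 mm thick and 203 mm deep, spanning the full gap between the sides. The bottom shelf rests on the floor (its underside at z = 0) and the clear gap between one shelf's top and the next shelf's underside is 322 mm.


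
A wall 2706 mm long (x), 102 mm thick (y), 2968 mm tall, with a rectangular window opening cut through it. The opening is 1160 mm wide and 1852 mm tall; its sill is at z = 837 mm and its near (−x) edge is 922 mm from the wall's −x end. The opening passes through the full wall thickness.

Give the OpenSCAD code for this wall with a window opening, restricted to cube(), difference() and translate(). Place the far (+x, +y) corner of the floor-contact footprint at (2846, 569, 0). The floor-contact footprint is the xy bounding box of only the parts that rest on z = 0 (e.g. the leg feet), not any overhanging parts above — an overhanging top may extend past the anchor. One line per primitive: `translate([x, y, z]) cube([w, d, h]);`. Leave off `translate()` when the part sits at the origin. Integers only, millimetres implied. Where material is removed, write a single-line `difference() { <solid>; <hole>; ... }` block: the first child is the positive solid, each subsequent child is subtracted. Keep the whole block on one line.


difference() { translate([140, 467, 0]) cube([2706, 102, 2968]); translate([1062, 467, 837]) cube([1160, 102, 1852]); }


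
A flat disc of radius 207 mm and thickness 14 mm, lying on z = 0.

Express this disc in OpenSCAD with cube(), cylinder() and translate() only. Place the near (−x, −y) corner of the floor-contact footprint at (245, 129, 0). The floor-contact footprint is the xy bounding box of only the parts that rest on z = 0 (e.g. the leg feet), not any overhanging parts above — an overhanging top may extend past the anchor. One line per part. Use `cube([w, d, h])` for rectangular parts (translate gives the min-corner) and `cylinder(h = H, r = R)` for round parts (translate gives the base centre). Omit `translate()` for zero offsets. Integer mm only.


translate([452, 336, 0]) cylinder(h = 14, r = 207);


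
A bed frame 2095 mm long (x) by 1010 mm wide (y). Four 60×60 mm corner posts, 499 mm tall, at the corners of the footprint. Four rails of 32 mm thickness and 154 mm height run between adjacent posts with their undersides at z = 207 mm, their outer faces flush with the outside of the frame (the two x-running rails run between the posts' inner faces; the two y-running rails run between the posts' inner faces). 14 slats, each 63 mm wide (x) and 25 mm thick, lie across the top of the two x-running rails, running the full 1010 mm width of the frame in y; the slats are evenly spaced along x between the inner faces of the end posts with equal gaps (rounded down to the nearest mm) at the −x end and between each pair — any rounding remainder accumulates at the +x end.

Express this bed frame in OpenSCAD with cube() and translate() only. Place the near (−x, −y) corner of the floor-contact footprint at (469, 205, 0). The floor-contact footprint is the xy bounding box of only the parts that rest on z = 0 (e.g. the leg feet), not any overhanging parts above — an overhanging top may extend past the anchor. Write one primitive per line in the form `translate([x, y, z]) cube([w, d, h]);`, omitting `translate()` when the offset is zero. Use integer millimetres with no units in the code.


// slat z = rail_z + rail_h = 207 + 154 = 361
// slat gap = ⌊(1975 − 14·63) / 15⌋ = 72
translate([469, 205, 0]) cube([60, 60, 499]);
translate([469, 1155, 0]) cube([60, 60, 499]);
translate([2504, 205, 0]) cube([60, 60, 499]);
translate([2504, 1155, 0]) cube([60, 60, 499]);
translate([529, 205, 207]) cube([1975, 32, 154]);
translate([529, 1183, 207]) cube([1975, 32, 154]);
translate([469, 265, 207]) cube([32, 890, 154]);
translate([2532, 265, 207]) cube([32, 890, 154]);
translate([601, 205, 361]) cube([63, 1010, 25]);
translate([736, 205, 361]) cube([63, 1010, 25]);
translate([871, 205, 361]) cube([63, 1010, 25]);
translate([1006, 205, 361]) cube([63, 1010, 25]);
translate([1141, 205, 361]) cube([63, 1010, 25]);
translate([1276, 205, 361]) cube([63, 1010, 25]);
translate([1411, 205, 361]) cube([63, 1010, 25]);
translate([1546, 205, 361]) cube([63, 1010, 25]);
translate([1681, 205, 361]) cube([63, 1010, 25]);
translate([1816, 205, 361]) cube([63, 1010, 25]);
translate([1951, 205, 361]) cube([63, 1010, 25]);
translate([2086, 205, 361]) cube([63, 1010, 25]);
translate([2221, 205, 361]) cube([63, 1010, 25]);
translate([2356, 205, 361]) cube([63, 1010, 25]);


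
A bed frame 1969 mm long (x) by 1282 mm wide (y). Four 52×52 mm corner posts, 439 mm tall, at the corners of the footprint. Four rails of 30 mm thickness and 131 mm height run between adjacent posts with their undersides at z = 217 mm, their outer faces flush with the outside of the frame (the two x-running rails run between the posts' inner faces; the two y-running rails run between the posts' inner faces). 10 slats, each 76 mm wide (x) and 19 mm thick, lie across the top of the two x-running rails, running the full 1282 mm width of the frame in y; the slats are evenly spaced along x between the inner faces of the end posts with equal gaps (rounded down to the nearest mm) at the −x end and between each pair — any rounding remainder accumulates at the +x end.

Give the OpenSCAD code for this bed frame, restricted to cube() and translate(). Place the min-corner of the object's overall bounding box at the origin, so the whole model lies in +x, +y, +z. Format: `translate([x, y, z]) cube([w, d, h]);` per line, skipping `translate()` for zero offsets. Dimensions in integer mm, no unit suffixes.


cube([52, 52, 439]);
translate([0, 1230, 0]) cube([52, 52, 439]);
translate([1917, 0, 0]) cube([52, 52, 439]);
translate([1917, 1230, 0]) cube([52, 52, 439]);
translate([52, 0, 217]) cube([1865, 30, 131]);
translate([52, 1252, 217]) cube([1865, 30, 131]);
translate([0, 52, 217]) cube([30, 1178, 131]);
translate([1939, 52, 217]) cube([30, 1178, 131]);
translate([152, 0, 348]) cube([76, 1282, 19]);
translate([328, 0, 348]) cube([76, 1282, 19]);
translate([504, 0, 348]) cube([76, 1282, 19]);
translate([680, 0, 348]) cube([76, 1282, 19]);
translate([856, 0, 348]) cube([76, 1282, 19]);
translate([1032, 0, 348]) cube([76, 1282, 19]);
translate([1208, 0, 348]) cube([76, 1282, 19]);
translate([1384, 0, 348]) cube([76, 1282, 19]);
translate([1560, 0, 348]) cube([76, 1282, 19]);
translate([1736, 0, 348]) cube([76, 1282, 19]);


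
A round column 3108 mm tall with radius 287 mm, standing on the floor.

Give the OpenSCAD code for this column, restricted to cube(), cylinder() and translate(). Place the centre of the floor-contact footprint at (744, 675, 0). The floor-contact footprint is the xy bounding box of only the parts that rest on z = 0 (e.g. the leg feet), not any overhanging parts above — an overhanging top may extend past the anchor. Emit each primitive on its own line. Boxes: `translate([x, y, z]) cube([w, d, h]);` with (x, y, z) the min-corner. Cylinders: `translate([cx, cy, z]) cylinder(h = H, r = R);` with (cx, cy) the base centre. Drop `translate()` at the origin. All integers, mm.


translate([744, 675, 0]) cylinder(h = 3108, r = 287);


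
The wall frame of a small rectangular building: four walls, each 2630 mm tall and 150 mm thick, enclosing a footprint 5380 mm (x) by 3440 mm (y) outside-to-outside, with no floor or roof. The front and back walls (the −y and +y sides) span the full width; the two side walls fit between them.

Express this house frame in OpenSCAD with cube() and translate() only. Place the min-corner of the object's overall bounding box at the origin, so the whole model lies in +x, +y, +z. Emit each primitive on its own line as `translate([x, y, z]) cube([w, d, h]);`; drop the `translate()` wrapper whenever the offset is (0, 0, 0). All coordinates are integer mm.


cube([5380, 150, 2630]);
translate([0, 3290, 0]) cube([5380, 150, 2630]);
translate([0, 150, 0]) cube([150, 3140, 2630]);
translate([5230, 150, 0]) cube([150, 3140, 2630]);


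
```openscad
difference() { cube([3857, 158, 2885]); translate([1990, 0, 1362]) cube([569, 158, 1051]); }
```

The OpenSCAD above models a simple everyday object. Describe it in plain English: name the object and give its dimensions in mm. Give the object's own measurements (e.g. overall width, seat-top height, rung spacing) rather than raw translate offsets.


A wall 3857 mm long (x), 158 mm thick (y), 2885 mm tall, with a rectangular window opening cut through it. The opening is 569 mm wide and 1051 mm tall; its sill is at z = 1362 mm and its near (−x) edge is 1990 mm from the wall's −x end. The opening passes through the full wall thickness.


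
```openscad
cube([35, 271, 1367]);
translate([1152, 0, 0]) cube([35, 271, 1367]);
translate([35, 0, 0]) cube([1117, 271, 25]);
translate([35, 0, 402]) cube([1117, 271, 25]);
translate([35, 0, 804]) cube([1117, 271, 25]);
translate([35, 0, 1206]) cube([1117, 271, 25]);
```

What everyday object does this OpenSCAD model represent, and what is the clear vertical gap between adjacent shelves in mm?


A bookshelf. The clear shelf gap is 377 mm.

Two tall side panels with 4 horizontal boards between them — a bookshelf. The first two shelf undersides are at z = 0 and z = 402; with shelf thickness 25, the clear gap is 402 − 0 − 25 = 377 mm.


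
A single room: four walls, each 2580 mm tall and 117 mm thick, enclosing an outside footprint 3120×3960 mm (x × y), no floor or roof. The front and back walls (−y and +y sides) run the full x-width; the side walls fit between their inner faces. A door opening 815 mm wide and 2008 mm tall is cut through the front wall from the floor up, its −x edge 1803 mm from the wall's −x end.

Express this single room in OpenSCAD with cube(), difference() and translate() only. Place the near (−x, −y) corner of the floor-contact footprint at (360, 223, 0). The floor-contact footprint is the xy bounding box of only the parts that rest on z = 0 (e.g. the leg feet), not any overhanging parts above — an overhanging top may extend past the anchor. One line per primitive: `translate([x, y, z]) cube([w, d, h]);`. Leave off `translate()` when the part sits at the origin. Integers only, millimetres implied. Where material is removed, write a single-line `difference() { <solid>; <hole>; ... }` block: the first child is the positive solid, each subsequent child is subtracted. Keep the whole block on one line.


difference() { translate([360, 223, 0]) cube([3120, 117, 2580]); translate([2163, 223, 0]) cube([815, 117, 2008]); }
translate([360, 4066, 0]) cube([3120, 117, 2580]);
translate([360, 340, 0]) cube([117, 3726, 2580]);
translate([3363, 340, 0]) cube([117, 3726, 2580]);


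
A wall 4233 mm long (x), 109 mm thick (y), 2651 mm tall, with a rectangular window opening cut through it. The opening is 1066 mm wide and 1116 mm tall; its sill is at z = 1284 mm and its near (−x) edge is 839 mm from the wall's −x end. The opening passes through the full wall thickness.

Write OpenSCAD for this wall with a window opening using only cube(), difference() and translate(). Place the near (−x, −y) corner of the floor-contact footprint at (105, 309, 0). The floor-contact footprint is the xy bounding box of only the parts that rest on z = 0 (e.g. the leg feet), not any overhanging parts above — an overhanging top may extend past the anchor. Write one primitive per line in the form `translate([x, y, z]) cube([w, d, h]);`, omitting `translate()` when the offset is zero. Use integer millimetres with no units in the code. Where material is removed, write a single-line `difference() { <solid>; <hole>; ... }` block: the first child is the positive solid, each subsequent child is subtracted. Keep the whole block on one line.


difference() { translate([105, 309, 0]) cube([4233, 109, 2651]); translate([944, 309, 1284]) cube([1066, 109, 1116]); }


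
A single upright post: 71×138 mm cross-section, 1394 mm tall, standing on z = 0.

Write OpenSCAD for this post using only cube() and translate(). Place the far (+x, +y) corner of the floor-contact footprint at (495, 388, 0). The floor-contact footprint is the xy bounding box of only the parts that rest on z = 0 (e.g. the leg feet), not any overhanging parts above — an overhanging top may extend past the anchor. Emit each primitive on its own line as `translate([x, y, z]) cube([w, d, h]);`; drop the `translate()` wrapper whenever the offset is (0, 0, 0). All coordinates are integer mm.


translate([424, 250, 0]) cube([71, 138, 1394]);


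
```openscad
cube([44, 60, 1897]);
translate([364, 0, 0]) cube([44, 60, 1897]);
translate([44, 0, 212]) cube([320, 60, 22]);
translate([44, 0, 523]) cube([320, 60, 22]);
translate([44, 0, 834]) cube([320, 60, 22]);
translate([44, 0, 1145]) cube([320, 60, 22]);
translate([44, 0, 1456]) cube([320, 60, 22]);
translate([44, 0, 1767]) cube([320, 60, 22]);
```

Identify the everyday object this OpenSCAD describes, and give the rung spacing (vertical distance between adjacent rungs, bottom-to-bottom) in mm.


A ladder. The rung spacing is 311 mm.

Two tall 44×60 posts with 6 short bars between them — a ladder. Adjacent rungs sit at z = 212 and z = 523, so the spacing is 523 − 212 = 311 mm.


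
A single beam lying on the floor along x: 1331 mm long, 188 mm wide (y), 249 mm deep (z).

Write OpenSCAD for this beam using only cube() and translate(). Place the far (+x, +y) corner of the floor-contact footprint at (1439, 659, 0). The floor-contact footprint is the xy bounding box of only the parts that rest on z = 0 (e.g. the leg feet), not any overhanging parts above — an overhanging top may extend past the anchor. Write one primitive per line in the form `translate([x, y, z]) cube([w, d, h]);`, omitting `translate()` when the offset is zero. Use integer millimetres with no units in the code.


translate([108, 471, 0]) cube([1331, 188, 249]);


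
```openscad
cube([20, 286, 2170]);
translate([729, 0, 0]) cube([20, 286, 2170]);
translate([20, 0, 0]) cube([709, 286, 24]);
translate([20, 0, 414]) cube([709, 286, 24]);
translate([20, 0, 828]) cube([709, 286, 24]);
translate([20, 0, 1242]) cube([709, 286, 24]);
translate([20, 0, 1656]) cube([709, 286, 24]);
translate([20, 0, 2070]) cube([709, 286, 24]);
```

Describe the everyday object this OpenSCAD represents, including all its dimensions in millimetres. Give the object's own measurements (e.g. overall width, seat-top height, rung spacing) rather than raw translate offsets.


An open bookshelf. Two side panels, each 20 mm thick, 286 mm deep and 2170 mm tall, stand 749 mm apart (outside-to-outside). Between them sit 6 shelves, each 24 mm thick and 286 mm deep, spanning the full gap between the sides. The bottom shelf rests on the floor (its underside at z = 0) and the clear gap between one shelf's top and the next shelf's underside is 390 mm.


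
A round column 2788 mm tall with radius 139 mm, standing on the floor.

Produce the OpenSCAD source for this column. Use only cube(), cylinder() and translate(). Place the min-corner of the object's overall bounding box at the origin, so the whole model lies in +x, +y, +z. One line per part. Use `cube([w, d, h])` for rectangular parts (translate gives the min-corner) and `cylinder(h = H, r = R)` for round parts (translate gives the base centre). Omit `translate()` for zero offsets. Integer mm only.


translate([139, 139, 0]) cylinder(h = 2788, r = 139);


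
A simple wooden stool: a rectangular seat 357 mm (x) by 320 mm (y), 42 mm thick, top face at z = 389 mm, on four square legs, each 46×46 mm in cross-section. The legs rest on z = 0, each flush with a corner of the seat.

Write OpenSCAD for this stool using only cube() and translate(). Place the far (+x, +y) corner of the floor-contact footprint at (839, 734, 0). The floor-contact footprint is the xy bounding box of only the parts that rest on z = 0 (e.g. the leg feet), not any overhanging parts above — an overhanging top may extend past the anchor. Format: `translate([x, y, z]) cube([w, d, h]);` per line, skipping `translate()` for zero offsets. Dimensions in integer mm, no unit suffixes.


translate([482, 414, 347]) cube([357, 320, 42]);
translate([482, 414, 0]) cube([46, 46, 347]);
translate([793, 414, 0]) cube([46, 46, 347]);
translate([482, 688, 0]) cube([46, 46, 347]);
translate([793, 688, 0]) cube([46, 46, 347]);


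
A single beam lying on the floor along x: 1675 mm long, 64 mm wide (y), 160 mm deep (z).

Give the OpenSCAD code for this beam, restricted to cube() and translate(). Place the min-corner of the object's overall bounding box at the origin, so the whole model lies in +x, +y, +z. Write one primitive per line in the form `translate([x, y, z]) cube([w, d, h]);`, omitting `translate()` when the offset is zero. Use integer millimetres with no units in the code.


cube([1675, 64, 160]);


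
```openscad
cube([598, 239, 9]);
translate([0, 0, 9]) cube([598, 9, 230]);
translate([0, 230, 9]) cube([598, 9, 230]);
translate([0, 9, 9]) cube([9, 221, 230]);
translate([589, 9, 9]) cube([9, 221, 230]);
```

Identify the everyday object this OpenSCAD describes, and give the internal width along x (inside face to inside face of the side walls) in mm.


An open box. The internal width is 580 mm.

A 598×239 base slab with four walls standing on it — an open box. The base is 598 mm wide and the walls are 9 mm thick, so the internal width is 598 − 2 × 9 = 580 mm.


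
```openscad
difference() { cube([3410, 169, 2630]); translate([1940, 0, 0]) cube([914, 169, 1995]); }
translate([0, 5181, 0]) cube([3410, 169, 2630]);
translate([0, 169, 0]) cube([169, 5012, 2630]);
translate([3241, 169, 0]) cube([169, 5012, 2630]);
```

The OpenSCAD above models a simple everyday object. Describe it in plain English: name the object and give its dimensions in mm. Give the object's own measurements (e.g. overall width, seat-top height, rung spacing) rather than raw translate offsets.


A single room: four walls, each 2630 mm tall and 169 mm thick, enclosing an outside footprint 3410×5350 mm (x × y), no floor or roof. The front and back walls (−y and +y sides) run the full x-width; the side walls fit between their inner faces. A door opening 914 mm wide and 1995 mm tall is cut through the front wall from the floor up, its −x edge 1940 mm from the wall's −x end.


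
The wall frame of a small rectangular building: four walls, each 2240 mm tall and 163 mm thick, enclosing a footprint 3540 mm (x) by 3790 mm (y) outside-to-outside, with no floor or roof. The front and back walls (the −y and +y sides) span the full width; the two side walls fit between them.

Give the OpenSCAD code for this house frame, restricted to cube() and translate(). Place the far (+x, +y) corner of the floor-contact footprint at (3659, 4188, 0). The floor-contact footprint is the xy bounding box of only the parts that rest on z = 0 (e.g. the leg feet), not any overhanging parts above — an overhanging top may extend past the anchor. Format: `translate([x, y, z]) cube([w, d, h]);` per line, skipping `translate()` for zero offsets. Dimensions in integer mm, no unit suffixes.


translate([119, 398, 0]) cube([3540, 163, 2240]);
translate([119, 4025, 0]) cube([3540, 163, 2240]);
translate([119, 561, 0]) cube([163, 3464, 2240]);
translate([3496, 561, 0]) cube([163, 3464, 2240]);


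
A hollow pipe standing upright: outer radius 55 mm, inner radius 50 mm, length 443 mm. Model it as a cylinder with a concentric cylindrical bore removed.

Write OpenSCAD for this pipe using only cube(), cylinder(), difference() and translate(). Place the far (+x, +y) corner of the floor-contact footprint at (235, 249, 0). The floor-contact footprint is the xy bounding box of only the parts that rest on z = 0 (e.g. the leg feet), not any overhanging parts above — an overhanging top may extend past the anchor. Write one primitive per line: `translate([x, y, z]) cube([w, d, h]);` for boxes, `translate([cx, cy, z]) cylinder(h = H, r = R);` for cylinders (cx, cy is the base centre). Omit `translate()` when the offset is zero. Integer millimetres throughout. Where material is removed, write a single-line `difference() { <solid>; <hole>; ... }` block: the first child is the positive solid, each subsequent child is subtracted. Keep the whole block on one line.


difference() { translate([180, 194, 0]) cylinder(h = 443, r = 55); translate([180, 194, 0]) cylinder(h = 443, r = 50); }


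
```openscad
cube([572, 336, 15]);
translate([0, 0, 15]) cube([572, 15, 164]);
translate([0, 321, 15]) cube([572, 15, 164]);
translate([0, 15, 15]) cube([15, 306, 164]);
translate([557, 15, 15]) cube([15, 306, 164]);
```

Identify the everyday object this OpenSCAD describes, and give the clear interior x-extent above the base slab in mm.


An open box. The internal width is 542 mm.

A 572×336 base slab with four walls standing on it — an open box. The base is 572 mm wide and the walls are 15 mm thick, so the internal width is 572 − 2 × 15 = 542 mm.


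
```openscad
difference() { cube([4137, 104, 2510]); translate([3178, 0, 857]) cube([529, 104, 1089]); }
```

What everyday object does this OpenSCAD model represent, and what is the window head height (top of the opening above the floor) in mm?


A wall with a window opening. The window head height is 1946 mm.

A wall with a rectangular opening subtracted — a window. Sill at z = 857, opening 1089 mm tall, so the head is at 857 + 1089 = 1946 mm.


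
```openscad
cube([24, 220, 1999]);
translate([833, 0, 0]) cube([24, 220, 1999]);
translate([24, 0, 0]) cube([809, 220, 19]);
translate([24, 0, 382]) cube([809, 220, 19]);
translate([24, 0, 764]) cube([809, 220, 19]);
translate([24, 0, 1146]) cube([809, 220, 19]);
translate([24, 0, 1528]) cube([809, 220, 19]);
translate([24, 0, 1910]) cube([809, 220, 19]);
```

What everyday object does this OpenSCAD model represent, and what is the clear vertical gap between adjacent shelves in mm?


A bookshelf. The clear shelf gap is 363 mm.

Two tall side panels with 6 horizontal boards between them — a bookshelf. The first two shelf undersides are at z = 0 and z = 382; with shelf thickness 19, the clear gap is 382 − 0 − 19 = 363 mm.


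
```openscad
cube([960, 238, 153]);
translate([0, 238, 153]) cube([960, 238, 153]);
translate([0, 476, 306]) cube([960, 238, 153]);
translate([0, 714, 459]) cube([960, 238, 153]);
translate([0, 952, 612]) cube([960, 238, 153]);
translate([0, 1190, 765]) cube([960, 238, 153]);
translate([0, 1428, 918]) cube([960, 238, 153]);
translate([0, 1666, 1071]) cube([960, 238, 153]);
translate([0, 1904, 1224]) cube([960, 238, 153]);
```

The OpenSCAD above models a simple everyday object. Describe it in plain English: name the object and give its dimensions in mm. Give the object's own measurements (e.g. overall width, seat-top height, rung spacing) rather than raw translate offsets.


A straight staircase of 9 solid steps. Each step is 960 mm wide (x), 238 mm deep (y, the going) and 153 mm tall (the rise). The first step rests on the floor; each subsequent step sits one going further in +y and one rise higher in +z, directly behind and above the previous step with no overlap.


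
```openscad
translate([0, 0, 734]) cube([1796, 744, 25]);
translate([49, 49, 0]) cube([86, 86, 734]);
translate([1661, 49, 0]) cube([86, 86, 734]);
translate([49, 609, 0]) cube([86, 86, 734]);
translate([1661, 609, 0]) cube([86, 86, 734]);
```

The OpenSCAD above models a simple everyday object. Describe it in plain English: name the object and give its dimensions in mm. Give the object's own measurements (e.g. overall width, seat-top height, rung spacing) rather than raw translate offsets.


A rectangular dining table. The top is 1796×744×25 mm with its upper surface at z = 759 mm. It stands on four 86×86 mm square legs, each inset 49 mm from the nearest pair of top edges, running from the floor to the underside of the top.
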